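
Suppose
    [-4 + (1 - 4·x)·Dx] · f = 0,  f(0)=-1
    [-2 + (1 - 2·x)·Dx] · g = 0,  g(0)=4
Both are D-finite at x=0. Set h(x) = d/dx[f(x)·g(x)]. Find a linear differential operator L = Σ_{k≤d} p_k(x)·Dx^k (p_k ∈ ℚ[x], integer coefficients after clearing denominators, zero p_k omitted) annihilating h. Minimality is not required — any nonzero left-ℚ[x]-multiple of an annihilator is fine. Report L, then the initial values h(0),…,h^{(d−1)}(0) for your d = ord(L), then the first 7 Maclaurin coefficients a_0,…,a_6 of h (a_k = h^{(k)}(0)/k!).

f: a_k = -1, -4, -16, -64, -256, -1024, -4096, …
g: a_k = 4, 8, 16, 32, 64, 128, 256, …
Product ⇒ symmetric product L₀, ord ≤ 1.
Differentiate: ansatz ord ≤ ord L₀ ⇒ L.
L = (28 - 144·x + 192·x^2) + (-3 + 26·x - 72·x^2 + 64·x^3)·Dx  (order 1).
h: a_k = -24, -224, -1440, -7936, -40320, -195072, -913920, …
ICs: h(0) = -24.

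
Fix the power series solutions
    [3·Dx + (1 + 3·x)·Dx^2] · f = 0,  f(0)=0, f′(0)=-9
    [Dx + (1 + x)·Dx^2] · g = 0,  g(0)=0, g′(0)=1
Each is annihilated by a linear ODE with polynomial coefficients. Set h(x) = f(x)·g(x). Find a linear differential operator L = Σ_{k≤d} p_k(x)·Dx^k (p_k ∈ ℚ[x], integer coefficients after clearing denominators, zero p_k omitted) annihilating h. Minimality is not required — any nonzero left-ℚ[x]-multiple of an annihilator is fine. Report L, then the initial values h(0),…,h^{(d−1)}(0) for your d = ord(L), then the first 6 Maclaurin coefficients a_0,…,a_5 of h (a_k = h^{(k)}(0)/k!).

L = (30 + 72·x + 54·x^2)·Dx + (76 + 354·x + 540·x^2 + 270·x^3)·Dx^2 + (29 + 200·x + 486·x^2 + 504·x^3 + 189·x^4)·Dx^3 + (2 + 19·x + 68·x^2 + 114·x^3 + 90·x^4 + 27·x^5)·Dx^4  (order 4).
h: a_k = 0, 0, -9, 18, -147/4, 81, …
ICs: h(0) = 0, h′(0) = 0, h′′(0) = -18, h′′′(0) = 108.

f: a_k = 0, -9, 27/2, -27, 243/4, -729/5, …
g: a_k = 0, 1, -1/2, 1/3, -1/4, 1/5, …
f·g: L₀ = L_f ⊗_s L_g, ord ≤ 2·2.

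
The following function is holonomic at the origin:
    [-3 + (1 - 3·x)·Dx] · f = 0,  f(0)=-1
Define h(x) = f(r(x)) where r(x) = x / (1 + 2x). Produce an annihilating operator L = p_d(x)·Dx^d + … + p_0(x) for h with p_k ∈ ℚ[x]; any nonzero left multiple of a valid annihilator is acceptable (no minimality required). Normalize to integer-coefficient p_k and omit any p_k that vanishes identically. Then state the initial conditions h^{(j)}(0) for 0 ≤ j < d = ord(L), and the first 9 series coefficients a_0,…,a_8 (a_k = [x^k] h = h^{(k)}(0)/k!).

f: a_k = -1, -3, -9, -27, -81, -243, -729, -2187, -6561, …
Change of var in L_f (x↦r) gives L₀.
L = 3 + (-1 - x + 2·x^2)·Dx  (order 1).
h: a_k = -1, -3, -3, -3, -3, -3, -3, -3, -3, …
ICs: h(0) = -1.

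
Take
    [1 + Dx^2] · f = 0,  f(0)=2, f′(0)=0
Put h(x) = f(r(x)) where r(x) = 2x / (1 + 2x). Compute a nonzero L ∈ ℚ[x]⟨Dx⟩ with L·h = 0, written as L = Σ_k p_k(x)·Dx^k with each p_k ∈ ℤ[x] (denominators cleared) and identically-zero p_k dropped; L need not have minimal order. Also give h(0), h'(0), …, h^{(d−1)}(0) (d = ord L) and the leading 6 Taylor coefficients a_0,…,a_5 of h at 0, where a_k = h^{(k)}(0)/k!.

L = 4 + (4 + 24·x + 48·x^2 + 32·x^3)·Dx + (1 + 8·x + 24·x^2 + 32·x^3 + 16·x^4)·Dx^2  (order 2).
h: a_k = 2, 0, -4, 16, -140/3, 352/3, …
ICs: h(0) = 2, h′(0) = 0.

f: a_k = 2, 0, -1, 0, 1/12, 0, …
Substitute x→r, Dx→(1/r')Dx; clear ⇒ L₀.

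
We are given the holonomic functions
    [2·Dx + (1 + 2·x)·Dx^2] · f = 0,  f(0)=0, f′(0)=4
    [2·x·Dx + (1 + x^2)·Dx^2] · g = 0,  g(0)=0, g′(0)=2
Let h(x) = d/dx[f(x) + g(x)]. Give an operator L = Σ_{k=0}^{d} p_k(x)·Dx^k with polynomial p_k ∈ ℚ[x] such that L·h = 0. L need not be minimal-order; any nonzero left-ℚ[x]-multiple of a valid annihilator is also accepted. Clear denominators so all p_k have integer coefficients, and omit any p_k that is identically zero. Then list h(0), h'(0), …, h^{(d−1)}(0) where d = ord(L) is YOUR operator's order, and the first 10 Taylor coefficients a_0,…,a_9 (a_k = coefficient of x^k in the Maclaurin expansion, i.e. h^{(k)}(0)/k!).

f: a_k = 0, 4, -4, 16/3, -8, 64/5, -64/3, 256/7, -64, 1024/9, …
g: a_k = 0, 2, 0, -2/3, 0, 2/5, 0, -2/7, 0, 2/9, …
Weyl lclm of L_f,L_g ⇒ L₀ (ord ≤ 4).
h₀' ⇒ L via d/dx closure of L₀.
L = (-2 - 12·x + 6·x^2 + 4·x^3) + (-5 - 4·x - 9·x^2 + 12·x^3 + 8·x^4)·Dx + (-1 - x + 2·x^2 + x^3 + 3·x^4 + 2·x^5)·Dx^2  (order 2).
h: a_k = 6, -8, 14, -32, 66, -128, 254, -512, 1026, -2048, …
ICs: h(0) = 6, h′(0) = -8.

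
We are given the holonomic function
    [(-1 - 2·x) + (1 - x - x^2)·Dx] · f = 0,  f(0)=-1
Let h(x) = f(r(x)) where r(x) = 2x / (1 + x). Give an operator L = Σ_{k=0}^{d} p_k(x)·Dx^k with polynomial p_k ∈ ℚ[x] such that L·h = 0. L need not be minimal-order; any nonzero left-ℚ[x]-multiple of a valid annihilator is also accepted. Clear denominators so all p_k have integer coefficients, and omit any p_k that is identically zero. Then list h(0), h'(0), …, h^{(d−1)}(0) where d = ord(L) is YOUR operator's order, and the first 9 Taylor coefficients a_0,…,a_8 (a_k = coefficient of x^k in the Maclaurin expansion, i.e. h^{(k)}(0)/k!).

f: a_k = -1, -1, -2, -3, -5, -8, -13, -21, -34, …
Substitute x→r, Dx→(1/r')Dx; clear ⇒ L₀.
L = (2 + 10·x) + (-1 - x + 5·x^2 + 5·x^3)·Dx  (order 1).
h: a_k = -1, -2, -6, -10, -30, -50, -150, -250, -750, …
ICs: h(0) = -1.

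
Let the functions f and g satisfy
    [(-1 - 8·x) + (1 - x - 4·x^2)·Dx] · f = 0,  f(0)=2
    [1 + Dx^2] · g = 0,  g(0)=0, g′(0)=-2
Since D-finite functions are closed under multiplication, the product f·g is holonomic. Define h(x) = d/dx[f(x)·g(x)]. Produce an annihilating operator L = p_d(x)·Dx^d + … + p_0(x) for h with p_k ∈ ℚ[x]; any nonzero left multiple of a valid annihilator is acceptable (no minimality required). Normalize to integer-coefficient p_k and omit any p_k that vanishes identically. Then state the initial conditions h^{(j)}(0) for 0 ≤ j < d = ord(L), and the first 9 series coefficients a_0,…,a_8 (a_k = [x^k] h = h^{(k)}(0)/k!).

f: a_k = 2, 2, 10, 18, 58, 130, 362, 882, 2330, …
g: a_k = 0, -2, 0, 1/3, 0, -1/60, 0, 1/2520, 0, …
Sym-product of L_f,L_g gives L₀ (≤ ord 2).
h₀' ⇒ L via d/dx closure of L₀.
L = (159 - 2·x - 7·x^2 + 8·x^3 + 16·x^4) + (22 + 178·x + 24·x^2 + 64·x^3)·Dx + (-7 + 6·x + 25·x^2 + 8·x^3 + 16·x^4)·Dx^2  (order 2).
h: a_k = -4, -8, -58, -424/3, -1127/2, -7621/5, -888089/180, -4336834/315, -411895657/10080, …
ICs: h(0) = -4, h′(0) = -8.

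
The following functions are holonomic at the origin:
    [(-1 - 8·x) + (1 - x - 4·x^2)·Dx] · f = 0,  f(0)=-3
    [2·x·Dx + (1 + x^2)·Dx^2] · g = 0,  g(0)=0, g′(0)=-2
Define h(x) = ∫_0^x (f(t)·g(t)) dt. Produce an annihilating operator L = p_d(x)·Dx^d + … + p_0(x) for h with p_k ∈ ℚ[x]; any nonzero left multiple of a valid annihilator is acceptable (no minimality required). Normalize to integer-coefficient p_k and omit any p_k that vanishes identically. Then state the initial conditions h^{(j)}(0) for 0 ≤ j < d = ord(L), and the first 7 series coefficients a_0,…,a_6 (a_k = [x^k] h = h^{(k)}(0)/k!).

L = (8 + 2·x + 24·x^2)·Dx + (2 + 14·x + 4·x^2 + 24·x^3)·Dx^2 + (-1 + x + 3·x^2 + x^3 + 4·x^4)·Dx^3  (order 3).
h: a_k = 0, 0, 3, 2, 7, 52/5, 413/15, …
ICs: h(0) = 0, h′(0) = 0, h′′(0) = 6.

f: a_k = -3, -3, -15, -27, -87, -195, -543, …
g: a_k = 0, -2, 0, 2/3, 0, -2/5, 0, …
f·g: L₀ = L_f ⊗_s L_g, ord ≤ 1·2.
h=∫₀ˣh₀: take L = L₀·Dx.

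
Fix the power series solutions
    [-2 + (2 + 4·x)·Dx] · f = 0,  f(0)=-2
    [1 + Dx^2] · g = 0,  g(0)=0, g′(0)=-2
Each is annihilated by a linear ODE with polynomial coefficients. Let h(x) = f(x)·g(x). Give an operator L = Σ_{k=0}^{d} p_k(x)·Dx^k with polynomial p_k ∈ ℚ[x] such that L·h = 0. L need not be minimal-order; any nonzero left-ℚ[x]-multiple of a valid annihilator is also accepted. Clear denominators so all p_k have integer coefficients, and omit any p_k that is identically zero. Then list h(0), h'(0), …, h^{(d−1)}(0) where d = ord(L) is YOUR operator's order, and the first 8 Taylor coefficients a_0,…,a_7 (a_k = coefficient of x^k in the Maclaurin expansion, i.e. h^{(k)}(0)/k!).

L = (4 + 4·x + 4·x^2) + (-2 - 4·x)·Dx + (1 + 4·x + 4·x^2)·Dx^2  (order 2).
h: a_k = 0, 4, 4, -8/3, 4/3, -32/15, 16/5, -1528/315, …
ICs: h(0) = 0, h′(0) = 4.

f: a_k = -2, -2, 1, -1, 5/4, -7/4, 21/8, -33/8, …
g: a_k = 0, -2, 0, 1/3, 0, -1/60, 0, 1/2520, …
Sym-product of L_f,L_g gives L₀ (≤ ord 2).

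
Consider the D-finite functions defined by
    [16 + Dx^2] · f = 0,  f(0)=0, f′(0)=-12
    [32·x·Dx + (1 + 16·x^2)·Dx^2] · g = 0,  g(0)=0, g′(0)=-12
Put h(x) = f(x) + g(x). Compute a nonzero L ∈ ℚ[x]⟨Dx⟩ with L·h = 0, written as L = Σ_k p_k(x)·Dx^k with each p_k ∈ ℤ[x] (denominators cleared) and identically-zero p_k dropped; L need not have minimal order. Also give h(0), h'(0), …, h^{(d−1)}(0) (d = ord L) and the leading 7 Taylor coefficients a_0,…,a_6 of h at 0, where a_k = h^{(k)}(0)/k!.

f: a_k = 0, -12, 0, 32, 0, -128/5, 0, …
g: a_k = 0, -12, 0, 64, 0, -3072/5, 0, …
h₀=f+g: left-lcm gives L₀, ord ≤ 4.
L = (-5632·x + 114688·x^3 + 131072·x^5)·Dx + (-16 + 1792·x^2 + 36864·x^4 + 65536·x^6)·Dx^2 + (-352·x + 7168·x^3 + 8192·x^5)·Dx^3 + (-1 + 112·x^2 + 2304·x^4 + 4096·x^6)·Dx^4  (order 4).
h: a_k = 0, -24, 0, 96, 0, -640, 0, …
ICs: h(0) = 0, h′(0) = -24, h′′(0) = 0, h′′′(0) = 576.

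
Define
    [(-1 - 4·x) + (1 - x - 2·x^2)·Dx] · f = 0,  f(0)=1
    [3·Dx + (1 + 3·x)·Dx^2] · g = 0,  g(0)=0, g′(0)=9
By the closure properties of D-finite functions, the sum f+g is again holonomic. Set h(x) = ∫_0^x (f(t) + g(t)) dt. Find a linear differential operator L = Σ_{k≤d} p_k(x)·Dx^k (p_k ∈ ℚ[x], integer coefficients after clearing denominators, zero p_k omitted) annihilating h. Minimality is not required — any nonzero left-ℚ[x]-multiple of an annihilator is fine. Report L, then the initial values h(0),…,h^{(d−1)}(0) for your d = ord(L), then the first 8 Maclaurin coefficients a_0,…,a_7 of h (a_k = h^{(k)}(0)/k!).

L = (66 + 270·x + 576·x^2 + 336·x^3 + 288·x^4)·Dx^2 + (4 + 96·x + 492·x^2 + 832·x^3 + 696·x^4 + 480·x^5)·Dx^3 + (-3 - 19·x - 25·x^2 + 39·x^3 + 116·x^4 + 164·x^5 + 96·x^6)·Dx^4  (order 4).
h: a_k = 0, 1, 5, -7/2, 8, -199/20, 139/5, -643/14, …
ICs: h(0) = 0, h′(0) = 1, h′′(0) = 10, h′′′(0) = -21.

f: a_k = 1, 1, 3, 5, 11, 21, 43, 85, …
g: a_k = 0, 9, -27/2, 27, -243/4, 729/5, -729/2, 6561/7, …
Sum ⇒ L₀ = lclm(L_f,L_g) in ℚ(x)⟨Dx⟩.
h=∫h₀ ⇒ L = L₀·Dx.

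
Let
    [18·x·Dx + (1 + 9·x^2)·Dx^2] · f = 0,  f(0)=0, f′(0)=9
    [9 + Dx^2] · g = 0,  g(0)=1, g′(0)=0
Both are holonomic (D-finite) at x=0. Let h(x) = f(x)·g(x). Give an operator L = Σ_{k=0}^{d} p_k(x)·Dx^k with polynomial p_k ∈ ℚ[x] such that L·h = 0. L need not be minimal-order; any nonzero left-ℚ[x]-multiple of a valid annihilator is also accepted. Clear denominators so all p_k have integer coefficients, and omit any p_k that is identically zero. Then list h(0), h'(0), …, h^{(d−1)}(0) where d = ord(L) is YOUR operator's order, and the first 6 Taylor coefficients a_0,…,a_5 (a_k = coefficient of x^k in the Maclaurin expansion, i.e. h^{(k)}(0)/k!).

f: a_k = 0, 9, 0, -27, 0, 729/5, …
g: a_k = 1, 0, -9/2, 0, 27/8, 0, …
f·g: L₀ = L_f ⊗_s L_g, ord ≤ 2·2.
L = (810 + 18954·x^2 + 72171·x^4 + 236196·x^6 + 531441·x^8) + (972·x + 14580·x^3 + 78732·x^5 + 236196·x^7)·Dx + (108 + 2592·x^2 + 13122·x^4 + 52488·x^6 + 118098·x^8)·Dx^2 + (108·x + 1620·x^3 + 8748·x^5 + 26244·x^7)·Dx^3 + (2 + 54·x^2 + 567·x^4 + 2916·x^6 + 6561·x^8)·Dx^4  (order 4).
h: a_k = 0, 9, 0, -135/2, 0, 11907/40, …
ICs: h(0) = 0, h′(0) = 9, h′′(0) = 0, h′′′(0) = -405.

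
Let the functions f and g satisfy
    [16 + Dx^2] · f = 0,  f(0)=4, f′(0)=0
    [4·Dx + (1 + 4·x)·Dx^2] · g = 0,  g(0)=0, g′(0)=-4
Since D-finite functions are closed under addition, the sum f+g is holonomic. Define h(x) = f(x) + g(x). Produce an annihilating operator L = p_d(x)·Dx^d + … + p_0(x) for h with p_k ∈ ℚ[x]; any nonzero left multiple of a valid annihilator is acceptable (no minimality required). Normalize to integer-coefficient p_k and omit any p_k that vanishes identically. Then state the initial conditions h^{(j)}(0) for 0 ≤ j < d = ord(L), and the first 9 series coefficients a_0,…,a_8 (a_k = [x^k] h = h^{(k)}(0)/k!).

L = (448 + 512·x + 1024·x^2)·Dx + (48 + 320·x + 768·x^2 + 1024·x^3)·Dx^2 + (28 + 32·x + 64·x^2)·Dx^3 + (3 + 20·x + 48·x^2 + 64·x^3)·Dx^4  (order 4).
h: a_k = 4, -4, -24, -64/3, 320/3, -1024/5, 29696/45, -16384/7, 2582528/315, …
ICs: h(0) = 4, h′(0) = -4, h′′(0) = -48, h′′′(0) = -128.

f: a_k = 4, 0, -32, 0, 128/3, 0, -1024/45, 0, 2048/315, …
g: a_k = 0, -4, 8, -64/3, 64, -1024/5, 2048/3, -16384/7, 8192, …
Sum ⇒ L₀ = lclm(L_f,L_g) in ℚ(x)⟨Dx⟩.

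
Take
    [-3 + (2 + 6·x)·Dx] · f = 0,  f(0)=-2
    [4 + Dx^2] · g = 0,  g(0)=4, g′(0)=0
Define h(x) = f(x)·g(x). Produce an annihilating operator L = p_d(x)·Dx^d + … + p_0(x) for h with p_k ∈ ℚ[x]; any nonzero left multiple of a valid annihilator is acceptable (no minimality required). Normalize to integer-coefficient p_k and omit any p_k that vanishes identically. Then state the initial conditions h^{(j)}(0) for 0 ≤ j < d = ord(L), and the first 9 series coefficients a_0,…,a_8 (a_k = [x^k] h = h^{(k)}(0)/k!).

f: a_k = -2, -3, 9/4, -27/8, 405/64, -1701/128, 15309/512, -72171/1024, 2814669/16384, …
g: a_k = 4, 0, -8, 0, 8/3, 0, -16/45, 0, 8/315, …
f·g: L₀ = L_f ⊗_s L_g, ord ≤ 1·2.
L = (43 + 96·x + 144·x^2) + (-12 - 36·x)·Dx + (4 + 24·x + 36·x^2)·Dx^2  (order 2).
h: a_k = -8, -12, 25, 21/2, 95/48, -1093/32, 435961/5760, -704789/3840, 598666367/1290240, …
ICs: h(0) = -8, h′(0) = -12.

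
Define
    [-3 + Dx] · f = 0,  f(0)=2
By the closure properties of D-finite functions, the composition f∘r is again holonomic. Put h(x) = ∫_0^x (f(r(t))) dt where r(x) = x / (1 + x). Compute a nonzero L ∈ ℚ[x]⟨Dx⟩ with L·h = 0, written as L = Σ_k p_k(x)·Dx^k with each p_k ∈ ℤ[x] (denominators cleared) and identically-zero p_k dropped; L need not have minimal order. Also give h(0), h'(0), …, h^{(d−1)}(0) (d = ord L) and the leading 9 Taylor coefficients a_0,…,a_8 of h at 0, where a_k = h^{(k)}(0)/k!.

L = -3·Dx + (1 + 2·x + x^2)·Dx^2  (order 2).
h: a_k = 0, 2, 3, 1, -3/4, 3/20, 7/40, -69/280, 411/2240, …
ICs: h(0) = 0, h′(0) = 2.

f: a_k = 2, 6, 9, 9, 27/4, 81/20, 81/40, 243/280, 729/2240, …
Change of var in L_f (x↦r) gives L₀.
h=∫h₀ ⇒ L = L₀·Dx.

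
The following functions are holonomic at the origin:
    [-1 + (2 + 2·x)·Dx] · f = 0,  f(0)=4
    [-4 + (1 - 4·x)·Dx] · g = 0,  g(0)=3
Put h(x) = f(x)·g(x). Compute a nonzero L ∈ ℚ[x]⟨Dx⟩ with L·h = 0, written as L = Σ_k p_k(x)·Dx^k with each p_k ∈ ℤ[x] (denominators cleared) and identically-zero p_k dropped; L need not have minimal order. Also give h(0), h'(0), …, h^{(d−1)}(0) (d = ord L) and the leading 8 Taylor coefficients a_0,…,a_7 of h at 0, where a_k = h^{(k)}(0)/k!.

f: a_k = 4, 2, -1/2, 1/4, -5/32, 7/64, -21/256, 33/512, …
g: a_k = 3, 12, 48, 192, 768, 3072, 12288, 49152, …
Sym-product of L_f,L_g gives L₀ (≤ ord 1).
L = (9 + 4·x) + (-2 + 6·x + 8·x^2)·Dx  (order 1).
h: a_k = 12, 54, 429/2, 3435/4, 109905/32, 879261/64, 14068113/256, 112545003/512, …
ICs: h(0) = 12.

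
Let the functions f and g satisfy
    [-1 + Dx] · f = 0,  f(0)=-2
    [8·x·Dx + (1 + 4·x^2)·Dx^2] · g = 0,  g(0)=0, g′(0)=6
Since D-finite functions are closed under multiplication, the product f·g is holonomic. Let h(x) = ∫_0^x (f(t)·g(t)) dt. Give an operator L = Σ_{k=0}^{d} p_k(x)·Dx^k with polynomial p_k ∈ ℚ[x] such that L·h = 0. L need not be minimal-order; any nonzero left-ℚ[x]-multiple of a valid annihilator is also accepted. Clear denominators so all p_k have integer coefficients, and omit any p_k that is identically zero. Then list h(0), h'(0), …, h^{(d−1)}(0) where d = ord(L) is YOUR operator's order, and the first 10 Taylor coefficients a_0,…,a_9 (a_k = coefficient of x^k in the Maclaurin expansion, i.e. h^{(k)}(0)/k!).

L = (1 - 8·x + 4·x^2)·Dx + (-2 + 8·x - 8·x^2)·Dx^2 + (1 + 4·x^2)·Dx^3  (order 3).
h: a_k = 0, 0, -6, -4, 5/2, 14/5, -103/20, -215/42, 12763/1120, 43447/3780, …
ICs: h(0) = 0, h′(0) = 0, h′′(0) = -12.

f: a_k = -2, -2, -1, -1/3, -1/12, -1/60, -1/360, -1/2520, -1/20160, -1/181440, …
g: a_k = 0, 6, 0, -8, 0, 96/5, 0, -384/7, 0, 512/3, …
h₀=f·g: eliminate ⇒ L₀, order ≤ 1·2.
Integrate: L := L₀·Dx.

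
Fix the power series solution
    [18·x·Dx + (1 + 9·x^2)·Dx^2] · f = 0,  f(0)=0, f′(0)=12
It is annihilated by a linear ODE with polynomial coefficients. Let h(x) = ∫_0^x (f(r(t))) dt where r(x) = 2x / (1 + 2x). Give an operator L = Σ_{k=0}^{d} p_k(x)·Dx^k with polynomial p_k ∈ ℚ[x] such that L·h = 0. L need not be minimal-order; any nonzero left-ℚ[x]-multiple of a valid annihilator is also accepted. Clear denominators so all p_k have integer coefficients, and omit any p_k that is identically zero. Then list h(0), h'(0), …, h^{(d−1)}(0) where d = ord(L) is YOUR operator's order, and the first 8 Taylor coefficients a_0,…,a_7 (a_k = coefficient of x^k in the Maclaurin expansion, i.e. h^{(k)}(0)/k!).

f: a_k = 0, 12, 0, -36, 0, 972/5, 0, -8748/7, …
L₀ from L_f via x↦r, Dx↦r'^{-1}Dx.
Integrate: L := L₀·Dx.
L = (4 + 80·x)·Dx^2 + (1 + 4·x + 40·x^2)·Dx^3  (order 3).
h: a_k = 0, 0, 12, -16, -48, 1536/5, -256/5, -39936/7, …
ICs: h(0) = 0, h′(0) = 0, h′′(0) = 24.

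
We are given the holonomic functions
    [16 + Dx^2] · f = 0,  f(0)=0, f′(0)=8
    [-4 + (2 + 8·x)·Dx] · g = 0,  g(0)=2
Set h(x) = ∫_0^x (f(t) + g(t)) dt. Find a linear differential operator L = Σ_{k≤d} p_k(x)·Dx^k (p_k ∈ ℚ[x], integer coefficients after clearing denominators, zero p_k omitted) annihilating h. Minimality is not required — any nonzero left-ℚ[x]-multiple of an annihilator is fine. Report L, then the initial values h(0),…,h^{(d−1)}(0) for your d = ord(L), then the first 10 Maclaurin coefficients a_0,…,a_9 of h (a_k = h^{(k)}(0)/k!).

L = (-224 - 1024·x - 2048·x^2)·Dx + (48 + 704·x + 3072·x^2 + 4096·x^3)·Dx^2 + (-14 - 64·x - 128·x^2)·Dx^3 + (3 + 44·x + 192·x^2 + 256·x^3)·Dx^4  (order 4).
h: a_k = 0, 2, 6, -4/3, -10/3, -4, 548/45, -24, 20534/315, -572/3, …
ICs: h(0) = 0, h′(0) = 2, h′′(0) = 12, h′′′(0) = -8.

f: a_k = 0, 8, 0, -64/3, 0, 256/15, 0, -2048/315, 0, 4096/2835, …
g: a_k = 2, 4, -4, 8, -20, 56, -168, 528, -1716, 5720, …
Weyl lclm of L_f,L_g ⇒ L₀ (ord ≤ 3).
h=∫₀ˣh₀: take L = L₀·Dx.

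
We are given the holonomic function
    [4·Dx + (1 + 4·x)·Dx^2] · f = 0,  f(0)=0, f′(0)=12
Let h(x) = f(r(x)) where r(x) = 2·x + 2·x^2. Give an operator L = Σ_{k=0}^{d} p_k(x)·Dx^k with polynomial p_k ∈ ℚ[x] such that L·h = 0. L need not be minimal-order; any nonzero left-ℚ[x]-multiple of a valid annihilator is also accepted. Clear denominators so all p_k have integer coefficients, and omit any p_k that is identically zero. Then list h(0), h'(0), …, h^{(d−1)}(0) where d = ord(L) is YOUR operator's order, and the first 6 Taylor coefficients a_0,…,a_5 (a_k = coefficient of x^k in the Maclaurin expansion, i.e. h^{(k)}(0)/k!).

L = (6 + 16·x + 16·x^2)·Dx + (1 + 10·x + 24·x^2 + 16·x^3)·Dx^2  (order 2).
h: a_k = 0, 24, -72, 320, -1632, 44544/5, …
ICs: h(0) = 0, h′(0) = 24.

f: a_k = 0, 12, -24, 64, -192, 3072/5, …
Substitute x→r, Dx→(1/r')Dx; clear ⇒ L₀.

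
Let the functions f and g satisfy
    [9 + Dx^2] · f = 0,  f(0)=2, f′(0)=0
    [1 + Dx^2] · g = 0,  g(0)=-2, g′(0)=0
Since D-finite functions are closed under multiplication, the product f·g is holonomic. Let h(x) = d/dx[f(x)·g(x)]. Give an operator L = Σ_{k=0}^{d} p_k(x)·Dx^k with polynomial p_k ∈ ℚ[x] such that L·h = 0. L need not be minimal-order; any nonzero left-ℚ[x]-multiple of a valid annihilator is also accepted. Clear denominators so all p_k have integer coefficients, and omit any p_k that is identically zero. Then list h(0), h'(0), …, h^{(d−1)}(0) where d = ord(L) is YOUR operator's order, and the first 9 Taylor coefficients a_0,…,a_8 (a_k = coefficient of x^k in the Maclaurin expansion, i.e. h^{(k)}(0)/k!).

f: a_k = 2, 0, -9, 0, 27/4, 0, -81/40, 0, 729/2240, …
g: a_k = -2, 0, 1, 0, -1/12, 0, 1/360, 0, -1/20160, …
Product ⇒ symmetric product L₀, ord ≤ 4.
Differentiate: ansatz ord ≤ ord L₀ ⇒ L.
L = 64 + 20·Dx^2 + Dx^4  (order 4).
h: a_k = 0, 40, 0, -272/3, 0, 208/3, 0, -8224/315, 0, …
ICs: h(0) = 0, h′(0) = 40, h′′(0) = 0, h′′′(0) = -544.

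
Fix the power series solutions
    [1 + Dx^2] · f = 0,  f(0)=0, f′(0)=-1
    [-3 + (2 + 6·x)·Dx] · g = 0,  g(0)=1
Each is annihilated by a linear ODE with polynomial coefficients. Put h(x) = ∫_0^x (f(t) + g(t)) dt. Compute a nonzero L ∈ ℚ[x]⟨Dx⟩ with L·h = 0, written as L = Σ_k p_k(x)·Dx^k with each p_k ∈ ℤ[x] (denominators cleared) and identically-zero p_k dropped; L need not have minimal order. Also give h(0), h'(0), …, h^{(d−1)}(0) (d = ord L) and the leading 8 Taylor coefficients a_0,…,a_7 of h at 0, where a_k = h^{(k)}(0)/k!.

f: a_k = 0, -1, 0, 1/6, 0, -1/120, 0, 1/5040, …
g: a_k = 1, 3/2, -9/8, 27/16, -405/128, 1701/256, -15309/1024, 72171/2048, …
L₀ := lclm(L_f,L_g); ord L₀ ≤ 2+1.
h=∫h₀ ⇒ L = L₀·Dx.
L = (-93 - 72·x - 108·x^2)·Dx + (-10 + 18·x + 216·x^2 + 216·x^3)·Dx^2 + (-93 - 72·x - 108·x^2)·Dx^3 + (-10 + 18·x + 216·x^2 + 216·x^3)·Dx^4  (order 4).
h: a_k = 0, 1, 1/4, -3/8, 89/192, -81/128, 25483/23040, -2187/1024, …
ICs: h(0) = 0, h′(0) = 1, h′′(0) = 1/2, h′′′(0) = -9/4.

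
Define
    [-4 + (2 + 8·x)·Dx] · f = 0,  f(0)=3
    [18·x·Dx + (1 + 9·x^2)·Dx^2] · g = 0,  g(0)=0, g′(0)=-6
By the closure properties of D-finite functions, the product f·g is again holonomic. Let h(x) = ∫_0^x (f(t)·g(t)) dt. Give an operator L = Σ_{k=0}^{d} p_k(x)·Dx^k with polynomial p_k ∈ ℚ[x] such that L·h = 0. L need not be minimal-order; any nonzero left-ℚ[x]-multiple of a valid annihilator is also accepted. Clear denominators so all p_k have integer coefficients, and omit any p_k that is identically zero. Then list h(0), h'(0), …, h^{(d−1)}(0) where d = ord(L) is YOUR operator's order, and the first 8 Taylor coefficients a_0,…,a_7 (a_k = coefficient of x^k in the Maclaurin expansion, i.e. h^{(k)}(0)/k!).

L = (12 - 36·x - 36·x^2)·Dx + (-4 + 2·x + 108·x^2 + 144·x^3)·Dx^2 + (1 + 8·x + 25·x^2 + 72·x^3 + 144·x^4)·Dx^3  (order 3).
h: a_k = 0, 0, -9, -12, 45/2, 36/5, -183/5, -4356/35, …
ICs: h(0) = 0, h′(0) = 0, h′′(0) = -18.

f: a_k = 3, 6, -6, 12, -30, 84, -252, 792, …
g: a_k = 0, -6, 0, 18, 0, -486/5, 0, 4374/7, …
f·g: L₀ = L_f ⊗_s L_g, ord ≤ 1·2.
h=∫₀ˣh₀: take L = L₀·Dx.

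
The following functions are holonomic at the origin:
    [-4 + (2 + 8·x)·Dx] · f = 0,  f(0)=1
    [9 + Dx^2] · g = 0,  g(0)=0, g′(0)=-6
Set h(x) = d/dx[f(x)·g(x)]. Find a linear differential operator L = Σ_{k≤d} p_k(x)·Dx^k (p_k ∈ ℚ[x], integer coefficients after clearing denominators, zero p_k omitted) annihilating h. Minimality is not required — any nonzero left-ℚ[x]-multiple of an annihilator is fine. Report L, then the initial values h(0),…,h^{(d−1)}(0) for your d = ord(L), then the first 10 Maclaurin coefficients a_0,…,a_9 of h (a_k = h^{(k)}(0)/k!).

L = (131 + 1392·x + 4512·x^2 + 6912·x^3 + 6912·x^4) + (4 - 80·x - 576·x^2 - 768·x^3)·Dx + (7 + 80·x + 352·x^2 + 768·x^3 + 768·x^4)·Dx^2  (order 2).
h: a_k = -6, -24, 63, -24, 759/4, -4203/5, 118431/40, -75402/7, 89322021/2240, -16681443/112, …
ICs: h(0) = -6, h′(0) = -24.

f: a_k = 1, 2, -2, 4, -10, 28, -84, 264, -858, 2860, …
g: a_k = 0, -6, 0, 9, 0, -81/20, 0, 243/280, 0, -243/2240, …
Sym-product of L_f,L_g gives L₀ (≤ ord 2).
Differentiate: ansatz ord ≤ ord L₀ ⇒ L.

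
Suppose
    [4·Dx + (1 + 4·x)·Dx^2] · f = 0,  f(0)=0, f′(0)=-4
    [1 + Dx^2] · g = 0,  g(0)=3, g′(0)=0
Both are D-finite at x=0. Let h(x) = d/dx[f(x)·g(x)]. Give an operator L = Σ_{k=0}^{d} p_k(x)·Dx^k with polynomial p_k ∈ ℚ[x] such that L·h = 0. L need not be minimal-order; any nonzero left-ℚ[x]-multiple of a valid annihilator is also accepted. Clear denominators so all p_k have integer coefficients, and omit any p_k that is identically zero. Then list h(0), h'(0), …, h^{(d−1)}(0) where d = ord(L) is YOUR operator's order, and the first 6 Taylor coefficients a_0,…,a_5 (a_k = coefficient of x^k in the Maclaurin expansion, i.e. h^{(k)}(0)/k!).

f: a_k = 0, -4, 8, -64/3, 64, -1024/5, …
g: a_k = 3, 0, -3/2, 0, 1/8, 0, …
h₀=f·g: eliminate ⇒ L₀, order ≤ 2·2.
Differentiate: ansatz ord ≤ ord L₀ ⇒ L.
L = (-12355 - 1064·x - 6288·x^2 - 16128·x^3 - 13568·x^4 + 6144·x^5 + 4096·x^6) + (-3384 - 15968·x - 14080·x^2 - 15360·x^3 + 10240·x^4 + 8192·x^5)·Dx + (-12502 - 2384·x - 10016·x^2 - 19968·x^3 - 14848·x^4 + 12288·x^5 + 8192·x^6)·Dx^2 + (-3384 - 15968·x - 14080·x^2 - 15360·x^3 + 10240·x^4 + 8192·x^5)·Dx^3 + (-147 - 1320·x - 3728·x^2 - 3840·x^3 - 1280·x^4 + 6144·x^5 + 4096·x^6)·Dx^4  (order 4).
h: a_k = -12, 48, -174, 720, -5829/2, 11718, …
ICs: h(0) = -12, h′(0) = 48, h′′(0) = -348, h′′′(0) = 4320.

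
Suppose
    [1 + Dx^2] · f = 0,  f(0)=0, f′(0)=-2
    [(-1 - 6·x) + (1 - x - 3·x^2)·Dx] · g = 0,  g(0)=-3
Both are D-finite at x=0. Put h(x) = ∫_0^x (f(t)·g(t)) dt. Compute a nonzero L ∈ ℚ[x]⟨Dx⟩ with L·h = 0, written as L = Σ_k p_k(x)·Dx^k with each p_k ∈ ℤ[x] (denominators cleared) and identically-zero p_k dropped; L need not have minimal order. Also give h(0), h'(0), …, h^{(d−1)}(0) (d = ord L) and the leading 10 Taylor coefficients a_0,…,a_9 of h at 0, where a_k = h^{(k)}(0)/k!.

f: a_k = 0, -2, 0, 1/3, 0, -1/60, 0, 1/2520, 0, -1/181440, …
g: a_k = -3, -3, -12, -21, -57, -120, -291, -651, -1524, -3477, …
h₀=f·g: eliminate ⇒ L₀, order ≤ 2·1.
h=∫₀ˣh₀: take L = L₀·Dx.
L = (5 + x + 3·x^2)·Dx + (2 + 12·x)·Dx^2 + (-1 + x + 3·x^2)·Dx^3  (order 3).
h: a_k = 0, 0, 3, 2, 23/4, 41/5, 2201/120, 4661/140, 473087/6720, 1060373/7560, …
ICs: h(0) = 0, h′(0) = 0, h′′(0) = 6.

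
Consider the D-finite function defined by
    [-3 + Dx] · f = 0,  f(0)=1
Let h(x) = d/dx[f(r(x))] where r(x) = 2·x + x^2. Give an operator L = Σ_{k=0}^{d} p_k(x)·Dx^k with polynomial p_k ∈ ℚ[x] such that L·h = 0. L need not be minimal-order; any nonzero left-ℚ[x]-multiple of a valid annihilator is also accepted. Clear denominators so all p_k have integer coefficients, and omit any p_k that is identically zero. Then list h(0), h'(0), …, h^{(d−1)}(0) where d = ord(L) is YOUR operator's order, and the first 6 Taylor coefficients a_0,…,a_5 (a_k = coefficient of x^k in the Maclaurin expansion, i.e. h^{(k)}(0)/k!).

L = (7 + 12·x + 6·x^2) + (-1 - x)·Dx  (order 1).
h: a_k = 6, 42, 162, 450, 999, 9369/5, …
ICs: h(0) = 6.

f: a_k = 1, 3, 9/2, 9/2, 27/8, 81/40, …
L₀ from L_f via x↦r, Dx↦r'^{-1}Dx.
Derive L from L₀ (diff closure).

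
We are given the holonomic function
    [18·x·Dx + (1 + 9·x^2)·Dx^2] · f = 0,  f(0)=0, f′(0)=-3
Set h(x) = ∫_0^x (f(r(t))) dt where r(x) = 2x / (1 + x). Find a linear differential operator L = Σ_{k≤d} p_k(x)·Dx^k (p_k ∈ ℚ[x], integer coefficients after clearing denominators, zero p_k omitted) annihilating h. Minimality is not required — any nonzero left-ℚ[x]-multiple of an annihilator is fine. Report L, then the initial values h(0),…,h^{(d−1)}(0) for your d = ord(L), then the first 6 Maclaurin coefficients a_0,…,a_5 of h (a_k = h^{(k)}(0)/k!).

f: a_k = 0, -3, 0, 9, 0, -243/5, …
Change of var in L_f (x↦r) gives L₀.
Integrate: L := L₀·Dx.
L = (2 + 74·x)·Dx^2 + (1 + 2·x + 37·x^2)·Dx^3  (order 3).
h: a_k = 0, 0, -3, 2, 33/2, -42, …
ICs: h(0) = 0, h′(0) = 0, h′′(0) = -6.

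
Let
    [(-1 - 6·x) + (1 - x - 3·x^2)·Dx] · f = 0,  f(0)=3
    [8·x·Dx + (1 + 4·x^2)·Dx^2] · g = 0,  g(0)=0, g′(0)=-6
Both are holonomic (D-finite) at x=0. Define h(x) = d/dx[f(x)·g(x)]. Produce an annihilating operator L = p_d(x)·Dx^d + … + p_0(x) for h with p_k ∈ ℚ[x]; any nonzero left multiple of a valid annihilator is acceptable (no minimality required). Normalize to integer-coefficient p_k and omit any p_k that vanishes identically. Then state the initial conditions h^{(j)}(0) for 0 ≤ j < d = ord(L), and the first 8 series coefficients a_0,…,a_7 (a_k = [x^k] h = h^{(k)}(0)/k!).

f: a_k = 3, 3, 12, 21, 57, 120, 291, 651, …
g: a_k = 0, -6, 0, 8, 0, -96/5, 0, 384/7, …
f·g: L₀ = L_f ⊗_s L_g, ord ≤ 1·2.
h₀' ⇒ L via d/dx closure of L₀.
L = (22 + 1032·x^2 + 1152·x^3 + 5184·x^4) + (13 + 86·x + 132·x^2 + 600·x^3 + 1152·x^4 + 3456·x^5)·Dx + (-3 - x - 35·x^2 + 44·x^3 + 16·x^4 + 192·x^5 + 432·x^6)·Dx^2  (order 2).
h: a_k = -18, -36, -144, -408, -1518, -18288/5, -47454/5, -891696/35, …
ICs: h(0) = -18, h′(0) = -36.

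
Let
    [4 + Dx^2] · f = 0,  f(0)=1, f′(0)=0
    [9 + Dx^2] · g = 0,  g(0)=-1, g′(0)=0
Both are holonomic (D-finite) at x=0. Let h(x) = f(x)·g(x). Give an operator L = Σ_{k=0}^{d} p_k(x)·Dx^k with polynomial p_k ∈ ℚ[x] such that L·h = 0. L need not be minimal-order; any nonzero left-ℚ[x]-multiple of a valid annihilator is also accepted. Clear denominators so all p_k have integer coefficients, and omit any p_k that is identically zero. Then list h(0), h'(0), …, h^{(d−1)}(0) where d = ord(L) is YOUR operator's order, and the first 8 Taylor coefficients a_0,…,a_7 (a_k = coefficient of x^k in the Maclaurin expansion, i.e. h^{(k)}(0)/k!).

f: a_k = 1, 0, -2, 0, 2/3, 0, -4/45, 0, …
g: a_k = -1, 0, 9/2, 0, -27/8, 0, 81/80, 0, …
L₀ := L_f ⊗_s L_g (sym. prod.), ord ≤ 4.
L = 25 + 26·Dx^2 + Dx^4  (order 4).
h: a_k = -1, 0, 13/2, 0, -313/24, 0, 7813/720, 0, …
ICs: h(0) = -1, h′(0) = 0, h′′(0) = 13, h′′′(0) = 0.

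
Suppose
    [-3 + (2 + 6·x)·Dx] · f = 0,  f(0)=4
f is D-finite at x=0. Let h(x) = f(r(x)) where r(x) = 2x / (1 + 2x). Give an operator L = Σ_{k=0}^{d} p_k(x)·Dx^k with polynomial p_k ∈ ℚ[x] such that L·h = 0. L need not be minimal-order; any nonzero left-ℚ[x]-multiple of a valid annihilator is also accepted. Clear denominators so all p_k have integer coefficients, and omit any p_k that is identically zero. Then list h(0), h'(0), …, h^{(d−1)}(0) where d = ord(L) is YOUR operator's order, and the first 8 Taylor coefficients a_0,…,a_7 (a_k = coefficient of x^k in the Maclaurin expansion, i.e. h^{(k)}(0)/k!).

L = -3 + (1 + 10·x + 16·x^2)·Dx  (order 1).
h: a_k = 4, 12, -42, 174, -1677/2, 9069/2, -106305/4, 658335/4, …
ICs: h(0) = 4.

f: a_k = 4, 6, -9/2, 27/4, -405/32, 1701/64, -15309/256, 72171/512, …
f∘r: x↦r, Dx↦Dx/r' in L_f ⇒ L₀.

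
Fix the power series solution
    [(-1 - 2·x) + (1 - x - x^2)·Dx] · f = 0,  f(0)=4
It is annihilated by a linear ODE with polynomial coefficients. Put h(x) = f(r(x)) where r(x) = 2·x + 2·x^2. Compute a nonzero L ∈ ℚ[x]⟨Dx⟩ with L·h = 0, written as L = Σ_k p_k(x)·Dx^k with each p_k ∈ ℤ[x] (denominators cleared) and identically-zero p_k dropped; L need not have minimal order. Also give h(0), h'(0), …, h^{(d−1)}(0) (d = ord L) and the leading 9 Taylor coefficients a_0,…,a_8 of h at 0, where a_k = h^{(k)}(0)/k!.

f: a_k = 4, 4, 8, 12, 20, 32, 52, 84, 136, …
Substitute x→r, Dx→(1/r')Dx; clear ⇒ L₀.
L = (2 + 12·x + 24·x^2 + 16·x^3) + (-1 + 2·x + 6·x^2 + 8·x^3 + 4·x^4)·Dx  (order 1).
h: a_k = 4, 8, 40, 160, 640, 2592, 10464, 42240, 170560, …
ICs: h(0) = 4.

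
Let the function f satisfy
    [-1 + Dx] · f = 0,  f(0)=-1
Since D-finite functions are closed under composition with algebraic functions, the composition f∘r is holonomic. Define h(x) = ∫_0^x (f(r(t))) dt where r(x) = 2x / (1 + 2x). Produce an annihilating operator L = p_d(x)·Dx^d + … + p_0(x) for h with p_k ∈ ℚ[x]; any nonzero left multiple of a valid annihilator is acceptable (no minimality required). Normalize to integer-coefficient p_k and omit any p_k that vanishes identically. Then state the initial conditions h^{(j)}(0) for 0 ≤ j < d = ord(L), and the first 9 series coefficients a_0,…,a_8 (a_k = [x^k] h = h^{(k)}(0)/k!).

L = -2·Dx + (1 + 4·x + 4·x^2)·Dx^2  (order 2).
h: a_k = 0, -1, -1, 2/3, -1/3, -2/15, 38/45, -604/315, 1091/315, …
ICs: h(0) = 0, h′(0) = -1.

f: a_k = -1, -1, -1/2, -1/6, -1/24, -1/120, -1/720, -1/5040, -1/40320, …
h₀=f(r): pull back L_f along r ⇒ L₀.
h=∫h₀ ⇒ L = L₀·Dx.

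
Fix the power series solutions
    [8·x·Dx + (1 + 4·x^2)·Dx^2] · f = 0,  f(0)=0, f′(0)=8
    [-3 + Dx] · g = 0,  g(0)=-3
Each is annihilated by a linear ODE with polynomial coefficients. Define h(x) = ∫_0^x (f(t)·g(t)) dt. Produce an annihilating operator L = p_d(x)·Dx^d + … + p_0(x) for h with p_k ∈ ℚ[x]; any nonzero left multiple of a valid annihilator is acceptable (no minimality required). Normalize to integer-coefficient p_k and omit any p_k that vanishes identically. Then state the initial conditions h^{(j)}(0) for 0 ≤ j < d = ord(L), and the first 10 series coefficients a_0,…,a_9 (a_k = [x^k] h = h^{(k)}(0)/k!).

L = (9 - 24·x + 36·x^2)·Dx + (-6 + 8·x - 24·x^2)·Dx^2 + (1 + 4·x^2)·Dx^3  (order 3).
h: a_k = 0, 0, -12, -24, -19, -12/5, -23/10, -135/7, -2973/560, 571/14, …
ICs: h(0) = 0, h′(0) = 0, h′′(0) = -24.

f: a_k = 0, 8, 0, -32/3, 0, 128/5, 0, -512/7, 0, 2048/9, …
g: a_k = -3, -9, -27/2, -27/2, -81/8, -243/40, -243/80, -729/560, -2187/4480, -729/4480, …
Product ⇒ symmetric product L₀, ord ≤ 2.
∫: right-multiply L₀ by Dx.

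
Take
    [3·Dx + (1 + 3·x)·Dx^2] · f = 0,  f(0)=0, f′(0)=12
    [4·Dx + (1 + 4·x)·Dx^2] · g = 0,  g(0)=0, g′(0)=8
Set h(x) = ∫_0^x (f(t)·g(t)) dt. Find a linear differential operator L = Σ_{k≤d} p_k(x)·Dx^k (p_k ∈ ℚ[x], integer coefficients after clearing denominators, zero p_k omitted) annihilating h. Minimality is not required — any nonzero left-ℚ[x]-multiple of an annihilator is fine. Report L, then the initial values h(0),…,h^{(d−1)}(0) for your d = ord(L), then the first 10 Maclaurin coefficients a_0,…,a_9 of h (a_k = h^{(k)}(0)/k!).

L = (600 + 4032·x + 6912·x^2)·Dx^2 + (854 + 8808·x + 30240·x^2 + 34560·x^3)·Dx^3 + (172 + 2380·x + 12312·x^2 + 28224·x^3 + 24192·x^4)·Dx^4 + (7 + 122·x + 847·x^2 + 2928·x^3 + 5040·x^4 + 3456·x^5)·Dx^5  (order 5).
h: a_k = 0, 0, 0, 32, -84, 1088/5, -588, 58032/35, -24262/5, 307840/21, …
ICs: h(0) = 0, h′(0) = 0, h′′(0) = 0, h′′′(0) = 192, h′′′′(0) = -2016.

f: a_k = 0, 12, -18, 36, -81, 972/5, -486, 8748/7, -6561/2, 8748, …
g: a_k = 0, 8, -16, 128/3, -128, 2048/5, -4096/3, 32768/7, -16384, 524288/9, …
L₀ := L_f ⊗_s L_g (sym. prod.), ord ≤ 4.
∫: right-multiply L₀ by Dx.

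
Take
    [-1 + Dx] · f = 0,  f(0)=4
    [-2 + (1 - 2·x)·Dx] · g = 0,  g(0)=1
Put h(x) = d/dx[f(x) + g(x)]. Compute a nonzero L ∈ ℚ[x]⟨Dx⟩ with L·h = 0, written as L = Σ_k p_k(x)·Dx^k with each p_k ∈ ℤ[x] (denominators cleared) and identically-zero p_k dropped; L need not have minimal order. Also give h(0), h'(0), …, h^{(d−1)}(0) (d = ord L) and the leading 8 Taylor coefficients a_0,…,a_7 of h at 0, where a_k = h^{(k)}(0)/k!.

f: a_k = 4, 4, 2, 2/3, 1/6, 1/30, 1/180, 1/1260, …
g: a_k = 1, 2, 4, 8, 16, 32, 64, 128, …
Sum ⇒ L₀ = lclm(L_f,L_g) in ℚ(x)⟨Dx⟩.
Differentiate: ansatz ord ≤ ord L₀ ⇒ L.
L = (20 + 8·x) + (-23 - 4·x + 4·x^2)·Dx + (3 - 4·x - 4·x^2)·Dx^2  (order 2).
h: a_k = 6, 12, 26, 194/3, 961/6, 11521/30, 161281/180, 2580481/1260, …
ICs: h(0) = 6, h′(0) = 12.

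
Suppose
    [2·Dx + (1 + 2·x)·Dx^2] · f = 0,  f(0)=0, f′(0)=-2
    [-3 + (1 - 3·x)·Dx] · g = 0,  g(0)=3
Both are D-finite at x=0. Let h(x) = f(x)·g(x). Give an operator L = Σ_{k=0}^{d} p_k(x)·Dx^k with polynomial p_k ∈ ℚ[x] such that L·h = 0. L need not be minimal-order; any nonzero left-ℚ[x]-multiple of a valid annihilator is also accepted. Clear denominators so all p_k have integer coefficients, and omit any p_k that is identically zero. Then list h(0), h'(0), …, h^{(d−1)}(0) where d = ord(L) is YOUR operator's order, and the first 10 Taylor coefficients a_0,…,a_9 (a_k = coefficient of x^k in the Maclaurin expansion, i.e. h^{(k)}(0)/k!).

L = 6 + (4 + 18·x)·Dx + (-1 + x + 6·x^2)·Dx^2  (order 2).
h: a_k = 0, -6, -12, -44, -120, -1896/5, -5528/5, -118008/35, -350664/35, -3173896/105, …
ICs: h(0) = 0, h′(0) = -6.

f: a_k = 0, -2, 2, -8/3, 4, -32/5, 32/3, -128/7, 32, -512/9, …
g: a_k = 3, 9, 27, 81, 243, 729, 2187, 6561, 19683, 59049, …
f·g: L₀ = L_f ⊗_s L_g, ord ≤ 2·1.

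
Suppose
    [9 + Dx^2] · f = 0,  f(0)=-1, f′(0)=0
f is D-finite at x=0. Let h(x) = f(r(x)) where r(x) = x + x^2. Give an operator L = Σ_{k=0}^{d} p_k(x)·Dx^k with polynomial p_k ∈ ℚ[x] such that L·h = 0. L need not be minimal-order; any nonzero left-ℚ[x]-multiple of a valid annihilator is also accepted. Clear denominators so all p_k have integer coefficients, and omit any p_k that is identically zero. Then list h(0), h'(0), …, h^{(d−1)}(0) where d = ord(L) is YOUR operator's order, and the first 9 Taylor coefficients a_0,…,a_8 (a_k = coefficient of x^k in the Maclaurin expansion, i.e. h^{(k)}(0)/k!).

f: a_k = -1, 0, 9/2, 0, -27/8, 0, 81/80, 0, -729/4480, …
Change of var in L_f (x↦r) gives L₀.
L = (9 + 54·x + 108·x^2 + 72·x^3) - 2·Dx + (1 + 2·x)·Dx^2  (order 2).
h: a_k = -1, 0, 9/2, 9, 9/8, -27/2, -1539/80, -297/40, 52191/4480, …
ICs: h(0) = -1, h′(0) = 0.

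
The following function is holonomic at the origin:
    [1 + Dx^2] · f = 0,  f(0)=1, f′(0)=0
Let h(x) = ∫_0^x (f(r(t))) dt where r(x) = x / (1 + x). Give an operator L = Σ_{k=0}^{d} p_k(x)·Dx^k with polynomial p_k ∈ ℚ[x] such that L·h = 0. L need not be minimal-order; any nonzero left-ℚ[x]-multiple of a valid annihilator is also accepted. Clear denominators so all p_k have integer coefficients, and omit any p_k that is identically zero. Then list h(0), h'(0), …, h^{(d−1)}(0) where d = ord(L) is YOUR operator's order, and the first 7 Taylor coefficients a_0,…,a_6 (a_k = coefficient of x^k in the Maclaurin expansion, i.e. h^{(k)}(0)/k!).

L = Dx + (2 + 6·x + 6·x^2 + 2·x^3)·Dx^2 + (1 + 4·x + 6·x^2 + 4·x^3 + x^4)·Dx^3  (order 3).
h: a_k = 0, 1, 0, -1/6, 1/4, -7/24, 11/36, …
ICs: h(0) = 0, h′(0) = 1, h′′(0) = 0.

f: a_k = 1, 0, -1/2, 0, 1/24, 0, -1/720, …
L₀ from L_f via x↦r, Dx↦r'^{-1}Dx.
Integrate: L := L₀·Dx.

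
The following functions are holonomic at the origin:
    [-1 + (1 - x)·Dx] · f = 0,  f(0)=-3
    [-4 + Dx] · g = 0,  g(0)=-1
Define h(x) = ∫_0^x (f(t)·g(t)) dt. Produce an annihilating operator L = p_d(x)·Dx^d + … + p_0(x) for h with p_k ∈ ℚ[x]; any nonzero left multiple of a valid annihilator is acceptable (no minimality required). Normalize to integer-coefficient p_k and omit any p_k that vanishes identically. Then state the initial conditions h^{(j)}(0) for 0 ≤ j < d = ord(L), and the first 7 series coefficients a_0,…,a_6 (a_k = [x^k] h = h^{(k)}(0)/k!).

L = (5 - 4·x)·Dx + (-1 + x)·Dx^2  (order 2).
h: a_k = 0, 3, 15/2, 13, 71/4, 103/5, 643/30, …
ICs: h(0) = 0, h′(0) = 3.

f: a_k = -3, -3, -3, -3, -3, -3, -3, …
g: a_k = -1, -4, -8, -32/3, -32/3, -128/15, -256/45, …
L₀ := L_f ⊗_s L_g (sym. prod.), ord ≤ 1.
h=∫₀ˣh₀: take L = L₀·Dx.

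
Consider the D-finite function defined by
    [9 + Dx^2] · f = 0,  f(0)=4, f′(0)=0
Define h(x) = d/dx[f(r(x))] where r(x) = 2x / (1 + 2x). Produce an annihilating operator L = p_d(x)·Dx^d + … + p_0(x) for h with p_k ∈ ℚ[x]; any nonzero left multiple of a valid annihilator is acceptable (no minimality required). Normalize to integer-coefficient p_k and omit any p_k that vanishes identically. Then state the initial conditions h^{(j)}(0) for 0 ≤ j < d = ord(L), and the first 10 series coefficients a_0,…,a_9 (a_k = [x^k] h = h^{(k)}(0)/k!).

f: a_k = 4, 0, -18, 0, 27/2, 0, -81/20, 0, 729/1120, 0, …
Change of var in L_f (x↦r) gives L₀.
h₀' ⇒ L via d/dx closure of L₀.
L = (60 + 96·x + 96·x^2) + (12 + 72·x + 144·x^2 + 96·x^3)·Dx + (1 + 8·x + 24·x^2 + 32·x^3 + 16·x^4)·Dx^2  (order 2).
h: a_k = 0, -144, 864, -2592, 2880, 78624/5, -616896/5, 18787392/35, -62964864/35, 173848032/35, …
ICs: h(0) = 0, h′(0) = -144.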